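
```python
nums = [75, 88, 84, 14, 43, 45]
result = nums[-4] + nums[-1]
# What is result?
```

nums has length 6. Negative index -4 maps to positive index 6 + (-4) = 2. nums[2] = 84.
nums has length 6. Negative index -1 maps to positive index 6 + (-1) = 5. nums[5] = 45.
Sum: 84 + 45 = 129.

129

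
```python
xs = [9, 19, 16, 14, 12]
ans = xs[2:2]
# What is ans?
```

xs has length 5. The slice xs[2:2] resolves to an empty index range, so the result is [].

[]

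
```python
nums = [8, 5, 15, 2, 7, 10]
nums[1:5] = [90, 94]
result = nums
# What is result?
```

nums starts as [8, 5, 15, 2, 7, 10] (length 6). The slice nums[1:5] covers indices [1, 2, 3, 4] with values [5, 15, 2, 7]. Replacing that slice with [90, 94] (different length) produces [8, 90, 94, 10].

[8, 90, 94, 10]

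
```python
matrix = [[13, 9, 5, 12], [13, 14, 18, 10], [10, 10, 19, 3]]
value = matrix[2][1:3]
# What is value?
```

matrix[2] = [10, 10, 19, 3]. matrix[2] has length 4. The slice matrix[2][1:3] selects indices [1, 2] (1->10, 2->19), giving [10, 19].

[10, 19]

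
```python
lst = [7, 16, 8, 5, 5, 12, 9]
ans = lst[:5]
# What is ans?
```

lst has length 7. The slice lst[:5] selects indices [0, 1, 2, 3, 4] (0->7, 1->16, 2->8, 3->5, 4->5), giving [7, 16, 8, 5, 5].

[7, 16, 8, 5, 5]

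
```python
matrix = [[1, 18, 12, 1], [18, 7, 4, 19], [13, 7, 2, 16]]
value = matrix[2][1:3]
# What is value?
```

matrix[2] = [13, 7, 2, 16]. matrix[2] has length 4. The slice matrix[2][1:3] selects indices [1, 2] (1->7, 2->2), giving [7, 2].

[7, 2]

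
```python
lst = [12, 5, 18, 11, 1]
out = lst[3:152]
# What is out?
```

lst has length 5. The slice lst[3:152] selects indices [3, 4] (3->11, 4->1), giving [11, 1].

[11, 1]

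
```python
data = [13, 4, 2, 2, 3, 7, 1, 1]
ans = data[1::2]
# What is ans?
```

data has length 8. The slice data[1::2] selects indices [1, 3, 5, 7] (1->4, 3->2, 5->7, 7->1), giving [4, 2, 7, 1].

[4, 2, 7, 1]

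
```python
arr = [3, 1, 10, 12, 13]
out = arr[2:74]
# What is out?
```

arr has length 5. The slice arr[2:74] selects indices [2, 3, 4] (2->10, 3->12, 4->13), giving [10, 12, 13].

[10, 12, 13]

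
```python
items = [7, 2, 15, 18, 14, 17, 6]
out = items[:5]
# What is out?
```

items has length 7. The slice items[:5] selects indices [0, 1, 2, 3, 4] (0->7, 1->2, 2->15, 3->18, 4->14), giving [7, 2, 15, 18, 14].

[7, 2, 15, 18, 14]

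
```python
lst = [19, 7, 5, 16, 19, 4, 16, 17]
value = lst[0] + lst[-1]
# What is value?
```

lst has length 8. lst[0] = 19.
lst has length 8. Negative index -1 maps to positive index 8 + (-1) = 7. lst[7] = 17.
Sum: 19 + 17 = 36.

36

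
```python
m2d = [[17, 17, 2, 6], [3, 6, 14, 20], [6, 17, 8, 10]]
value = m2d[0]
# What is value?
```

m2d has 3 rows. Row 0 is [17, 17, 2, 6].

[17, 17, 2, 6]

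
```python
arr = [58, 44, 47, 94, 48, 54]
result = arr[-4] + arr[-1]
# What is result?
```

arr has length 6. Negative index -4 maps to positive index 6 + (-4) = 2. arr[2] = 47.
arr has length 6. Negative index -1 maps to positive index 6 + (-1) = 5. arr[5] = 54.
Sum: 47 + 54 = 101.

101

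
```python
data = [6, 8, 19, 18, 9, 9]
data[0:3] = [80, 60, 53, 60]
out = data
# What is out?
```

data starts as [6, 8, 19, 18, 9, 9] (length 6). The slice data[0:3] covers indices [0, 1, 2] with values [6, 8, 19]. Replacing that slice with [80, 60, 53, 60] (different length) produces [80, 60, 53, 60, 18, 9, 9].

[80, 60, 53, 60, 18, 9, 9]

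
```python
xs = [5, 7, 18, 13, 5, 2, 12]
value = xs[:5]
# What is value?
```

xs has length 7. The slice xs[:5] selects indices [0, 1, 2, 3, 4] (0->5, 1->7, 2->18, 3->13, 4->5), giving [5, 7, 18, 13, 5].

[5, 7, 18, 13, 5]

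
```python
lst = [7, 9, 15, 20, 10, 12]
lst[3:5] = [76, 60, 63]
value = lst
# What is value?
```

lst starts as [7, 9, 15, 20, 10, 12] (length 6). The slice lst[3:5] covers indices [3, 4] with values [20, 10]. Replacing that slice with [76, 60, 63] (different length) produces [7, 9, 15, 76, 60, 63, 12].

[7, 9, 15, 76, 60, 63, 12]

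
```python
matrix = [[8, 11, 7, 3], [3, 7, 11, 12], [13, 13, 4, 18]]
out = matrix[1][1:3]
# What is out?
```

matrix[1] = [3, 7, 11, 12]. matrix[1] has length 4. The slice matrix[1][1:3] selects indices [1, 2] (1->7, 2->11), giving [7, 11].

[7, 11]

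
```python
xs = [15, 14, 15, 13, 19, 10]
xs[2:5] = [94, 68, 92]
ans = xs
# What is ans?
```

xs starts as [15, 14, 15, 13, 19, 10] (length 6). The slice xs[2:5] covers indices [2, 3, 4] with values [15, 13, 19]. Replacing that slice with [94, 68, 92] (same length) produces [15, 14, 94, 68, 92, 10].

[15, 14, 94, 68, 92, 10]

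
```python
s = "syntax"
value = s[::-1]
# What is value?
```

s has length 6. The slice s[::-1] selects indices [5, 4, 3, 2, 1, 0] (5->'x', 4->'a', 3->'t', 2->'n', 1->'y', 0->'s'), giving 'xatnys'.

'xatnys'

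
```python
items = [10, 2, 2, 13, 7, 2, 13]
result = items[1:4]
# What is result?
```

items has length 7. The slice items[1:4] selects indices [1, 2, 3] (1->2, 2->2, 3->13), giving [2, 2, 13].

[2, 2, 13]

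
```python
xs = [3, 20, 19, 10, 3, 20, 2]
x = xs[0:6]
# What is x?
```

xs has length 7. The slice xs[0:6] selects indices [0, 1, 2, 3, 4, 5] (0->3, 1->20, 2->19, 3->10, 4->3, 5->20), giving [3, 20, 19, 10, 3, 20].

[3, 20, 19, 10, 3, 20]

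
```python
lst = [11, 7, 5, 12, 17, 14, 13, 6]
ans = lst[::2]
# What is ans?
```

lst has length 8. The slice lst[::2] selects indices [0, 2, 4, 6] (0->11, 2->5, 4->17, 6->13), giving [11, 5, 17, 13].

[11, 5, 17, 13]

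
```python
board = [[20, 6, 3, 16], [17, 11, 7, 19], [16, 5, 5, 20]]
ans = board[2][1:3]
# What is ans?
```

board[2] = [16, 5, 5, 20]. board[2] has length 4. The slice board[2][1:3] selects indices [1, 2] (1->5, 2->5), giving [5, 5].

[5, 5]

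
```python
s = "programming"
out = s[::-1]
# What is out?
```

s has length 11. The slice s[::-1] selects indices [10, 9, 8, 7, 6, 5, 4, 3, 2, 1, 0] (10->'g', 9->'n', 8->'i', 7->'m', 6->'m', 5->'a', 4->'r', 3->'g', 2->'o', 1->'r', 0->'p'), giving 'gnimmargorp'.

'gnimmargorp'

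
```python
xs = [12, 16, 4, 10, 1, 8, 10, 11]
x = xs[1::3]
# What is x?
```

xs has length 8. The slice xs[1::3] selects indices [1, 4, 7] (1->16, 4->1, 7->11), giving [16, 1, 11].

[16, 1, 11]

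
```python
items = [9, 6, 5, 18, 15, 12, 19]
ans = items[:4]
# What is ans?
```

items has length 7. The slice items[:4] selects indices [0, 1, 2, 3] (0->9, 1->6, 2->5, 3->18), giving [9, 6, 5, 18].

[9, 6, 5, 18]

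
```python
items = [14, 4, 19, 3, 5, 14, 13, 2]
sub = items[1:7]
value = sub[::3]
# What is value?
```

items has length 8. The slice items[1:7] selects indices [1, 2, 3, 4, 5, 6] (1->4, 2->19, 3->3, 4->5, 5->14, 6->13), giving [4, 19, 3, 5, 14, 13]. So sub = [4, 19, 3, 5, 14, 13]. sub has length 6. The slice sub[::3] selects indices [0, 3] (0->4, 3->5), giving [4, 5].

[4, 5]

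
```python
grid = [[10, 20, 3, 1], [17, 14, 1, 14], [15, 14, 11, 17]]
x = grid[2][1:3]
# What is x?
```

grid[2] = [15, 14, 11, 17]. grid[2] has length 4. The slice grid[2][1:3] selects indices [1, 2] (1->14, 2->11), giving [14, 11].

[14, 11]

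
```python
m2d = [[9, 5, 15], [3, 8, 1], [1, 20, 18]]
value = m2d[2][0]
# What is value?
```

m2d[2] = [1, 20, 18]. Taking column 0 of that row yields 1.

1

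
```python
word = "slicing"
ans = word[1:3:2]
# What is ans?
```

word has length 7. The slice word[1:3:2] selects indices [1] (1->'l'), giving 'l'.

'l'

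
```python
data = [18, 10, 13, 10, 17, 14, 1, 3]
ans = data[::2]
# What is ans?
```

data has length 8. The slice data[::2] selects indices [0, 2, 4, 6] (0->18, 2->13, 4->17, 6->1), giving [18, 13, 17, 1].

[18, 13, 17, 1]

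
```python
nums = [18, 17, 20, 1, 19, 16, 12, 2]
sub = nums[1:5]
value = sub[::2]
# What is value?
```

nums has length 8. The slice nums[1:5] selects indices [1, 2, 3, 4] (1->17, 2->20, 3->1, 4->19), giving [17, 20, 1, 19]. So sub = [17, 20, 1, 19]. sub has length 4. The slice sub[::2] selects indices [0, 2] (0->17, 2->1), giving [17, 1].

[17, 1]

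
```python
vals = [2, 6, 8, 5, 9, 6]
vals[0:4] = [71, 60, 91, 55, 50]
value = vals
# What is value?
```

vals starts as [2, 6, 8, 5, 9, 6] (length 6). The slice vals[0:4] covers indices [0, 1, 2, 3] with values [2, 6, 8, 5]. Replacing that slice with [71, 60, 91, 55, 50] (different length) produces [71, 60, 91, 55, 50, 9, 6].

[71, 60, 91, 55, 50, 9, 6]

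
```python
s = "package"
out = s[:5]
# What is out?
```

s has length 7. The slice s[:5] selects indices [0, 1, 2, 3, 4] (0->'p', 1->'a', 2->'c', 3->'k', 4->'a'), giving 'packa'.

'packa'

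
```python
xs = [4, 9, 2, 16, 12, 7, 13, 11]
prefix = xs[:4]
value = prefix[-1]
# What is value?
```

xs has length 8. The slice xs[:4] selects indices [0, 1, 2, 3] (0->4, 1->9, 2->2, 3->16), giving [4, 9, 2, 16]. So prefix = [4, 9, 2, 16]. Then prefix[-1] = 16.

16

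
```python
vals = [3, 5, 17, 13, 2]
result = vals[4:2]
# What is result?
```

vals has length 5. The slice vals[4:2] resolves to an empty index range, so the result is [].

[]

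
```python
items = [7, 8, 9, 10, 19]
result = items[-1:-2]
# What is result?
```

items has length 5. The slice items[-1:-2] resolves to an empty index range, so the result is [].

[]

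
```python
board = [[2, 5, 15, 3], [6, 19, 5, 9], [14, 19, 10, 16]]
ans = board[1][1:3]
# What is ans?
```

board[1] = [6, 19, 5, 9]. board[1] has length 4. The slice board[1][1:3] selects indices [1, 2] (1->19, 2->5), giving [19, 5].

[19, 5]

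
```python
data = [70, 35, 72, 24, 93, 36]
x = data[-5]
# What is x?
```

data has length 6. Negative index -5 maps to positive index 6 + (-5) = 1. data[1] = 35.

35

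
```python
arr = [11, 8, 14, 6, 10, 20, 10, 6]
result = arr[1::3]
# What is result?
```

arr has length 8. The slice arr[1::3] selects indices [1, 4, 7] (1->8, 4->10, 7->6), giving [8, 10, 6].

[8, 10, 6]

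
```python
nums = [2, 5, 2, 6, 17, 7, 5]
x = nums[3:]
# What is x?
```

nums has length 7. The slice nums[3:] selects indices [3, 4, 5, 6] (3->6, 4->17, 5->7, 6->5), giving [6, 17, 7, 5].

[6, 17, 7, 5]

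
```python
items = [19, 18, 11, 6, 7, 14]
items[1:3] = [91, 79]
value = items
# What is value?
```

items starts as [19, 18, 11, 6, 7, 14] (length 6). The slice items[1:3] covers indices [1, 2] with values [18, 11]. Replacing that slice with [91, 79] (same length) produces [19, 91, 79, 6, 7, 14].

[19, 91, 79, 6, 7, 14]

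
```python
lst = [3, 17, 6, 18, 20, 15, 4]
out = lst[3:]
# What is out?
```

lst has length 7. The slice lst[3:] selects indices [3, 4, 5, 6] (3->18, 4->20, 5->15, 6->4), giving [18, 20, 15, 4].

[18, 20, 15, 4]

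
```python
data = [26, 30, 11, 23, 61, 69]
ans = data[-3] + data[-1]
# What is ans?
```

data has length 6. Negative index -3 maps to positive index 6 + (-3) = 3. data[3] = 23.
data has length 6. Negative index -1 maps to positive index 6 + (-1) = 5. data[5] = 69.
Sum: 23 + 69 = 92.

92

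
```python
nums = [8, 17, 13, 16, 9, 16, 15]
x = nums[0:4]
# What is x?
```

nums has length 7. The slice nums[0:4] selects indices [0, 1, 2, 3] (0->8, 1->17, 2->13, 3->16), giving [8, 17, 13, 16].

[8, 17, 13, 16]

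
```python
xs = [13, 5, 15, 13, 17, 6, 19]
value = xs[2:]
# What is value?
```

xs has length 7. The slice xs[2:] selects indices [2, 3, 4, 5, 6] (2->15, 3->13, 4->17, 5->6, 6->19), giving [15, 13, 17, 6, 19].

[15, 13, 17, 6, 19]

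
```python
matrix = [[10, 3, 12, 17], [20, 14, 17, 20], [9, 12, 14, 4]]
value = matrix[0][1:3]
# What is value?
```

matrix[0] = [10, 3, 12, 17]. matrix[0] has length 4. The slice matrix[0][1:3] selects indices [1, 2] (1->3, 2->12), giving [3, 12].

[3, 12]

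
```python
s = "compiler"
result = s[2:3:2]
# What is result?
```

s has length 8. The slice s[2:3:2] selects indices [2] (2->'m'), giving 'm'.

'm'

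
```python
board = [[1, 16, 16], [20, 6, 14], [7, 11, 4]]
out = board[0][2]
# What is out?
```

board[0] = [1, 16, 16]. Taking column 2 of that row yields 16.

16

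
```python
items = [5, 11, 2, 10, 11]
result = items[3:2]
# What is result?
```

items has length 5. The slice items[3:2] resolves to an empty index range, so the result is [].

[]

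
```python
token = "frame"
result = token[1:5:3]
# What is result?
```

token has length 5. The slice token[1:5:3] selects indices [1, 4] (1->'r', 4->'e'), giving 're'.

're'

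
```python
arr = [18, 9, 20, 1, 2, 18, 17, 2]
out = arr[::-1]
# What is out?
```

arr has length 8. The slice arr[::-1] selects indices [7, 6, 5, 4, 3, 2, 1, 0] (7->2, 6->17, 5->18, 4->2, 3->1, 2->20, 1->9, 0->18), giving [2, 17, 18, 2, 1, 20, 9, 18].

[2, 17, 18, 2, 1, 20, 9, 18]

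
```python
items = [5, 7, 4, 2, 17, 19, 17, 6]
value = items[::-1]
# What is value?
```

items has length 8. The slice items[::-1] selects indices [7, 6, 5, 4, 3, 2, 1, 0] (7->6, 6->17, 5->19, 4->17, 3->2, 2->4, 1->7, 0->5), giving [6, 17, 19, 17, 2, 4, 7, 5].

[6, 17, 19, 17, 2, 4, 7, 5]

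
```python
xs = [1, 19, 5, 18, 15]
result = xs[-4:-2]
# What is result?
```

xs has length 5. The slice xs[-4:-2] selects indices [1, 2] (1->19, 2->5), giving [19, 5].

[19, 5]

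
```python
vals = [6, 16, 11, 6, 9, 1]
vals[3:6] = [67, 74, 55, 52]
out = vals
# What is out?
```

vals starts as [6, 16, 11, 6, 9, 1] (length 6). The slice vals[3:6] covers indices [3, 4, 5] with values [6, 9, 1]. Replacing that slice with [67, 74, 55, 52] (different length) produces [6, 16, 11, 67, 74, 55, 52].

[6, 16, 11, 67, 74, 55, 52]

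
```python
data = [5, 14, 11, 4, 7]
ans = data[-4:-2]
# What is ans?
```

data has length 5. The slice data[-4:-2] selects indices [1, 2] (1->14, 2->11), giving [14, 11].

[14, 11]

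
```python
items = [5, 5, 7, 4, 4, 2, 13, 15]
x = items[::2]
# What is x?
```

items has length 8. The slice items[::2] selects indices [0, 2, 4, 6] (0->5, 2->7, 4->4, 6->13), giving [5, 7, 4, 13].

[5, 7, 4, 13]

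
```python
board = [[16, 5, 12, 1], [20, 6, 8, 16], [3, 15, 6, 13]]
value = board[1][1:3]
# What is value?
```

board[1] = [20, 6, 8, 16]. board[1] has length 4. The slice board[1][1:3] selects indices [1, 2] (1->6, 2->8), giving [6, 8].

[6, 8]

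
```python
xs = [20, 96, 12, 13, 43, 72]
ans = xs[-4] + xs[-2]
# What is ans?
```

xs has length 6. Negative index -4 maps to positive index 6 + (-4) = 2. xs[2] = 12.
xs has length 6. Negative index -2 maps to positive index 6 + (-2) = 4. xs[4] = 43.
Sum: 12 + 43 = 55.

55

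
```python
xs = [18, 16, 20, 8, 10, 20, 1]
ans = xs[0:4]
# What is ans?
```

xs has length 7. The slice xs[0:4] selects indices [0, 1, 2, 3] (0->18, 1->16, 2->20, 3->8), giving [18, 16, 20, 8].

[18, 16, 20, 8]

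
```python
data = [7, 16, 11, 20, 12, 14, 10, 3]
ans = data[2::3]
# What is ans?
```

data has length 8. The slice data[2::3] selects indices [2, 5] (2->11, 5->14), giving [11, 14].

[11, 14]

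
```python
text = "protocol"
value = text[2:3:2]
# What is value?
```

text has length 8. The slice text[2:3:2] selects indices [2] (2->'o'), giving 'o'.

'o'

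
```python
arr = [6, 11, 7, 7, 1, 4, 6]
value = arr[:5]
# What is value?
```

arr has length 7. The slice arr[:5] selects indices [0, 1, 2, 3, 4] (0->6, 1->11, 2->7, 3->7, 4->1), giving [6, 11, 7, 7, 1].

[6, 11, 7, 7, 1]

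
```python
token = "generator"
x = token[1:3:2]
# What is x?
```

token has length 9. The slice token[1:3:2] selects indices [1] (1->'e'), giving 'e'.

'e'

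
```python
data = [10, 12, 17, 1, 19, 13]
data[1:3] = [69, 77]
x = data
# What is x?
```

data starts as [10, 12, 17, 1, 19, 13] (length 6). The slice data[1:3] covers indices [1, 2] with values [12, 17]. Replacing that slice with [69, 77] (same length) produces [10, 69, 77, 1, 19, 13].

[10, 69, 77, 1, 19, 13]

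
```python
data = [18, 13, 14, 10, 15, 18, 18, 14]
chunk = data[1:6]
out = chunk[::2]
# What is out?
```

data has length 8. The slice data[1:6] selects indices [1, 2, 3, 4, 5] (1->13, 2->14, 3->10, 4->15, 5->18), giving [13, 14, 10, 15, 18]. So chunk = [13, 14, 10, 15, 18]. chunk has length 5. The slice chunk[::2] selects indices [0, 2, 4] (0->13, 2->10, 4->18), giving [13, 10, 18].

[13, 10, 18]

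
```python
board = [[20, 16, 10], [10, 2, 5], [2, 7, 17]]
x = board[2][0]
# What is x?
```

board[2] = [2, 7, 17]. Taking column 0 of that row yields 2.

2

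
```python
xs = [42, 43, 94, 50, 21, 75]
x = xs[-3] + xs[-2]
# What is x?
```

xs has length 6. Negative index -3 maps to positive index 6 + (-3) = 3. xs[3] = 50.
xs has length 6. Negative index -2 maps to positive index 6 + (-2) = 4. xs[4] = 21.
Sum: 50 + 21 = 71.

71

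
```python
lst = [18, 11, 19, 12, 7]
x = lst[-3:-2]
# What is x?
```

lst has length 5. The slice lst[-3:-2] selects indices [2] (2->19), giving [19].

[19]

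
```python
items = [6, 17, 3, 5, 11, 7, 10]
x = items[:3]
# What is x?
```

items has length 7. The slice items[:3] selects indices [0, 1, 2] (0->6, 1->17, 2->3), giving [6, 17, 3].

[6, 17, 3]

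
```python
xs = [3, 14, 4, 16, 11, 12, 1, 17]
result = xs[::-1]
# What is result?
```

xs has length 8. The slice xs[::-1] selects indices [7, 6, 5, 4, 3, 2, 1, 0] (7->17, 6->1, 5->12, 4->11, 3->16, 2->4, 1->14, 0->3), giving [17, 1, 12, 11, 16, 4, 14, 3].

[17, 1, 12, 11, 16, 4, 14, 3]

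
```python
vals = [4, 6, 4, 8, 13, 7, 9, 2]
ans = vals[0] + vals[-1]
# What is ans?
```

vals has length 8. vals[0] = 4.
vals has length 8. Negative index -1 maps to positive index 8 + (-1) = 7. vals[7] = 2.
Sum: 4 + 2 = 6.

6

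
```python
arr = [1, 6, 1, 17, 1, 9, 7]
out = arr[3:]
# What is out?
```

arr has length 7. The slice arr[3:] selects indices [3, 4, 5, 6] (3->17, 4->1, 5->9, 6->7), giving [17, 1, 9, 7].

[17, 1, 9, 7]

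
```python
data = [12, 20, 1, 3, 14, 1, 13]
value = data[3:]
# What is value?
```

data has length 7. The slice data[3:] selects indices [3, 4, 5, 6] (3->3, 4->14, 5->1, 6->13), giving [3, 14, 1, 13].

[3, 14, 1, 13]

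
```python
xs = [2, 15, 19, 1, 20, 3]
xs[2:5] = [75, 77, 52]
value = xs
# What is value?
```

xs starts as [2, 15, 19, 1, 20, 3] (length 6). The slice xs[2:5] covers indices [2, 3, 4] with values [19, 1, 20]. Replacing that slice with [75, 77, 52] (same length) produces [2, 15, 75, 77, 52, 3].

[2, 15, 75, 77, 52, 3]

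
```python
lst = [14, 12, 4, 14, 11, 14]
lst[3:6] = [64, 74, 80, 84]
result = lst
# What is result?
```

lst starts as [14, 12, 4, 14, 11, 14] (length 6). The slice lst[3:6] covers indices [3, 4, 5] with values [14, 11, 14]. Replacing that slice with [64, 74, 80, 84] (different length) produces [14, 12, 4, 64, 74, 80, 84].

[14, 12, 4, 64, 74, 80, 84]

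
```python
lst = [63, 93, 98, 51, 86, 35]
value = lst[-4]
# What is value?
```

lst has length 6. Negative index -4 maps to positive index 6 + (-4) = 2. lst[2] = 98.

98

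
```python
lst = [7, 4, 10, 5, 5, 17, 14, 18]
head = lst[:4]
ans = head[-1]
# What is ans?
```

lst has length 8. The slice lst[:4] selects indices [0, 1, 2, 3] (0->7, 1->4, 2->10, 3->5), giving [7, 4, 10, 5]. So head = [7, 4, 10, 5]. Then head[-1] = 5.

5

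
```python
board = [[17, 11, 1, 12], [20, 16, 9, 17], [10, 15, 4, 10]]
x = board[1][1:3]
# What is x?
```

board[1] = [20, 16, 9, 17]. board[1] has length 4. The slice board[1][1:3] selects indices [1, 2] (1->16, 2->9), giving [16, 9].

[16, 9]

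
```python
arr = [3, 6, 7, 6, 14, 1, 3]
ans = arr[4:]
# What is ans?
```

arr has length 7. The slice arr[4:] selects indices [4, 5, 6] (4->14, 5->1, 6->3), giving [14, 1, 3].

[14, 1, 3]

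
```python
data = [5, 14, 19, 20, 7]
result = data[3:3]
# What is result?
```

data has length 5. The slice data[3:3] resolves to an empty index range, so the result is [].

[]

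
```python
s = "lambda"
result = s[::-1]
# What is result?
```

s has length 6. The slice s[::-1] selects indices [5, 4, 3, 2, 1, 0] (5->'a', 4->'d', 3->'b', 2->'m', 1->'a', 0->'l'), giving 'adbmal'.

'adbmal'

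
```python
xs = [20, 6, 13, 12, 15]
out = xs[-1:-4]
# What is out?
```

xs has length 5. The slice xs[-1:-4] resolves to an empty index range, so the result is [].

[]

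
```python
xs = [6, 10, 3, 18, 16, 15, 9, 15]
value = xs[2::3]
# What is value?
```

xs has length 8. The slice xs[2::3] selects indices [2, 5] (2->3, 5->15), giving [3, 15].

[3, 15]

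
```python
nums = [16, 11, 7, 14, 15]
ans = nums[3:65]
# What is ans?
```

nums has length 5. The slice nums[3:65] selects indices [3, 4] (3->14, 4->15), giving [14, 15].

[14, 15]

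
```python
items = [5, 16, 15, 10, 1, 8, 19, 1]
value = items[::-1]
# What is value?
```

items has length 8. The slice items[::-1] selects indices [7, 6, 5, 4, 3, 2, 1, 0] (7->1, 6->19, 5->8, 4->1, 3->10, 2->15, 1->16, 0->5), giving [1, 19, 8, 1, 10, 15, 16, 5].

[1, 19, 8, 1, 10, 15, 16, 5]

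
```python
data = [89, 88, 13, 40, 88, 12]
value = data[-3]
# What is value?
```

data has length 6. Negative index -3 maps to positive index 6 + (-3) = 3. data[3] = 40.

40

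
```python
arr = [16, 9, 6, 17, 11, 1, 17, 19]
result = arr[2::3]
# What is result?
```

arr has length 8. The slice arr[2::3] selects indices [2, 5] (2->6, 5->1), giving [6, 1].

[6, 1]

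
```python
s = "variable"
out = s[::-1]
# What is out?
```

s has length 8. The slice s[::-1] selects indices [7, 6, 5, 4, 3, 2, 1, 0] (7->'e', 6->'l', 5->'b', 4->'a', 3->'i', 2->'r', 1->'a', 0->'v'), giving 'elbairav'.

'elbairav'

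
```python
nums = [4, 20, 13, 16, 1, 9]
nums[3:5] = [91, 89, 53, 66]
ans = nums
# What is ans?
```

nums starts as [4, 20, 13, 16, 1, 9] (length 6). The slice nums[3:5] covers indices [3, 4] with values [16, 1]. Replacing that slice with [91, 89, 53, 66] (different length) produces [4, 20, 13, 91, 89, 53, 66, 9].

[4, 20, 13, 91, 89, 53, 66, 9]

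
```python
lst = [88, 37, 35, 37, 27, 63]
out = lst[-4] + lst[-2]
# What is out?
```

lst has length 6. Negative index -4 maps to positive index 6 + (-4) = 2. lst[2] = 35.
lst has length 6. Negative index -2 maps to positive index 6 + (-2) = 4. lst[4] = 27.
Sum: 35 + 27 = 62.

62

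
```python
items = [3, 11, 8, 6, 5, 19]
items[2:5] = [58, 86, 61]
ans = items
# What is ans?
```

items starts as [3, 11, 8, 6, 5, 19] (length 6). The slice items[2:5] covers indices [2, 3, 4] with values [8, 6, 5]. Replacing that slice with [58, 86, 61] (same length) produces [3, 11, 58, 86, 61, 19].

[3, 11, 58, 86, 61, 19]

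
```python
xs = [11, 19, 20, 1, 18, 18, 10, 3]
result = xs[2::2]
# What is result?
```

xs has length 8. The slice xs[2::2] selects indices [2, 4, 6] (2->20, 4->18, 6->10), giving [20, 18, 10].

[20, 18, 10]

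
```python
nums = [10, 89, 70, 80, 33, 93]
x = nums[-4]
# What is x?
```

nums has length 6. Negative index -4 maps to positive index 6 + (-4) = 2. nums[2] = 70.

70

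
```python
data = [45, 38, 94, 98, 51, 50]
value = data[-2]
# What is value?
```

data has length 6. Negative index -2 maps to positive index 6 + (-2) = 4. data[4] = 51.

51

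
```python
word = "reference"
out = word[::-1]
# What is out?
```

word has length 9. The slice word[::-1] selects indices [8, 7, 6, 5, 4, 3, 2, 1, 0] (8->'e', 7->'c', 6->'n', 5->'e', 4->'r', 3->'e', 2->'f', 1->'e', 0->'r'), giving 'ecnerefer'.

'ecnerefer'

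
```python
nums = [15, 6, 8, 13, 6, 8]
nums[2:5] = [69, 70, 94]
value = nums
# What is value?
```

nums starts as [15, 6, 8, 13, 6, 8] (length 6). The slice nums[2:5] covers indices [2, 3, 4] with values [8, 13, 6]. Replacing that slice with [69, 70, 94] (same length) produces [15, 6, 69, 70, 94, 8].

[15, 6, 69, 70, 94, 8]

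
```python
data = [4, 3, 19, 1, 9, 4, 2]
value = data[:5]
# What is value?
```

data has length 7. The slice data[:5] selects indices [0, 1, 2, 3, 4] (0->4, 1->3, 2->19, 3->1, 4->9), giving [4, 3, 19, 1, 9].

[4, 3, 19, 1, 9]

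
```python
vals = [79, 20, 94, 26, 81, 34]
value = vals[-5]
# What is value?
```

vals has length 6. Negative index -5 maps to positive index 6 + (-5) = 1. vals[1] = 20.

20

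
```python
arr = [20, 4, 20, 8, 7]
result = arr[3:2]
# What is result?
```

arr has length 5. The slice arr[3:2] resolves to an empty index range, so the result is [].

[]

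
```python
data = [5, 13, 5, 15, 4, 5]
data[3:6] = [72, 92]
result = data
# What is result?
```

data starts as [5, 13, 5, 15, 4, 5] (length 6). The slice data[3:6] covers indices [3, 4, 5] with values [15, 4, 5]. Replacing that slice with [72, 92] (different length) produces [5, 13, 5, 72, 92].

[5, 13, 5, 72, 92]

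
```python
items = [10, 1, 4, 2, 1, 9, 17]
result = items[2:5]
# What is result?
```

items has length 7. The slice items[2:5] selects indices [2, 3, 4] (2->4, 3->2, 4->1), giving [4, 2, 1].

[4, 2, 1]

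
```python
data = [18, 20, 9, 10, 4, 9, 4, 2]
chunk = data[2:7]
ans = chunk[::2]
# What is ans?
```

data has length 8. The slice data[2:7] selects indices [2, 3, 4, 5, 6] (2->9, 3->10, 4->4, 5->9, 6->4), giving [9, 10, 4, 9, 4]. So chunk = [9, 10, 4, 9, 4]. chunk has length 5. The slice chunk[::2] selects indices [0, 2, 4] (0->9, 2->4, 4->4), giving [9, 4, 4].

[9, 4, 4]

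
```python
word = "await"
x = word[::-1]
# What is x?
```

word has length 5. The slice word[::-1] selects indices [4, 3, 2, 1, 0] (4->'t', 3->'i', 2->'a', 1->'w', 0->'a'), giving 'tiawa'.

'tiawa'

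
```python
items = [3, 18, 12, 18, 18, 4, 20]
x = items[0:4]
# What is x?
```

items has length 7. The slice items[0:4] selects indices [0, 1, 2, 3] (0->3, 1->18, 2->12, 3->18), giving [3, 18, 12, 18].

[3, 18, 12, 18]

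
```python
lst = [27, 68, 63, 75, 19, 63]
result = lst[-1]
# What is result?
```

lst has length 6. Negative index -1 maps to positive index 6 + (-1) = 5. lst[5] = 63.

63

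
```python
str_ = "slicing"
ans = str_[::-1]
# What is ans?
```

str_ has length 7. The slice str_[::-1] selects indices [6, 5, 4, 3, 2, 1, 0] (6->'g', 5->'n', 4->'i', 3->'c', 2->'i', 1->'l', 0->'s'), giving 'gnicils'.

'gnicils'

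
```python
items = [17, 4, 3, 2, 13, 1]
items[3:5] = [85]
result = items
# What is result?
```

items starts as [17, 4, 3, 2, 13, 1] (length 6). The slice items[3:5] covers indices [3, 4] with values [2, 13]. Replacing that slice with [85] (different length) produces [17, 4, 3, 85, 1].

[17, 4, 3, 85, 1]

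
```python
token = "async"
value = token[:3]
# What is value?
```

token has length 5. The slice token[:3] selects indices [0, 1, 2] (0->'a', 1->'s', 2->'y'), giving 'asy'.

'asy'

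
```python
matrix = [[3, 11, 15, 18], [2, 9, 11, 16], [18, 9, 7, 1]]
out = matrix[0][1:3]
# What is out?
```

matrix[0] = [3, 11, 15, 18]. matrix[0] has length 4. The slice matrix[0][1:3] selects indices [1, 2] (1->11, 2->15), giving [11, 15].

[11, 15]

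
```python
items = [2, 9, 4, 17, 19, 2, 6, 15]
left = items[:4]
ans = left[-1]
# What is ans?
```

items has length 8. The slice items[:4] selects indices [0, 1, 2, 3] (0->2, 1->9, 2->4, 3->17), giving [2, 9, 4, 17]. So left = [2, 9, 4, 17]. Then left[-1] = 17.

17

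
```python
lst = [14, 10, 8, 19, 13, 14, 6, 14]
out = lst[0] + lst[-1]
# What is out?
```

lst has length 8. lst[0] = 14.
lst has length 8. Negative index -1 maps to positive index 8 + (-1) = 7. lst[7] = 14.
Sum: 14 + 14 = 28.

28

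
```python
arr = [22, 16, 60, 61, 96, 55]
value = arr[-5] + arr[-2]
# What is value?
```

arr has length 6. Negative index -5 maps to positive index 6 + (-5) = 1. arr[1] = 16.
arr has length 6. Negative index -2 maps to positive index 6 + (-2) = 4. arr[4] = 96.
Sum: 16 + 96 = 112.

112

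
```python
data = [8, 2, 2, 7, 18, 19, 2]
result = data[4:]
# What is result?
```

data has length 7. The slice data[4:] selects indices [4, 5, 6] (4->18, 5->19, 6->2), giving [18, 19, 2].

[18, 19, 2]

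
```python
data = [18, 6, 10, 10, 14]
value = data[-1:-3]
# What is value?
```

data has length 5. The slice data[-1:-3] resolves to an empty index range, so the result is [].

[]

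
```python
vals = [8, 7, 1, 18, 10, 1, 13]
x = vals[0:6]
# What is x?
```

vals has length 7. The slice vals[0:6] selects indices [0, 1, 2, 3, 4, 5] (0->8, 1->7, 2->1, 3->18, 4->10, 5->1), giving [8, 7, 1, 18, 10, 1].

[8, 7, 1, 18, 10, 1]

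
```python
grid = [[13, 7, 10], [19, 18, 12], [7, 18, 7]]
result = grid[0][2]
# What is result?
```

grid[0] = [13, 7, 10]. Taking column 2 of that row yields 10.

10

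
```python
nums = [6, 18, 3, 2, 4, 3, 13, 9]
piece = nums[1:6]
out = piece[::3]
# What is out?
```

nums has length 8. The slice nums[1:6] selects indices [1, 2, 3, 4, 5] (1->18, 2->3, 3->2, 4->4, 5->3), giving [18, 3, 2, 4, 3]. So piece = [18, 3, 2, 4, 3]. piece has length 5. The slice piece[::3] selects indices [0, 3] (0->18, 3->4), giving [18, 4].

[18, 4]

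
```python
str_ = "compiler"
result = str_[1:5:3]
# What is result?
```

str_ has length 8. The slice str_[1:5:3] selects indices [1, 4] (1->'o', 4->'i'), giving 'oi'.

'oi'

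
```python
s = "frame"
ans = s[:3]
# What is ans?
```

s has length 5. The slice s[:3] selects indices [0, 1, 2] (0->'f', 1->'r', 2->'a'), giving 'fra'.

'fra'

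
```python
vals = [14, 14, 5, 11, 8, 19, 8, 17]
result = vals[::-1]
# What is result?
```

vals has length 8. The slice vals[::-1] selects indices [7, 6, 5, 4, 3, 2, 1, 0] (7->17, 6->8, 5->19, 4->8, 3->11, 2->5, 1->14, 0->14), giving [17, 8, 19, 8, 11, 5, 14, 14].

[17, 8, 19, 8, 11, 5, 14, 14]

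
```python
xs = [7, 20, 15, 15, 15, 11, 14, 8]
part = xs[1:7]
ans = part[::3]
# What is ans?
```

xs has length 8. The slice xs[1:7] selects indices [1, 2, 3, 4, 5, 6] (1->20, 2->15, 3->15, 4->15, 5->11, 6->14), giving [20, 15, 15, 15, 11, 14]. So part = [20, 15, 15, 15, 11, 14]. part has length 6. The slice part[::3] selects indices [0, 3] (0->20, 3->15), giving [20, 15].

[20, 15]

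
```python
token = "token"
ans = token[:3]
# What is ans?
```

token has length 5. The slice token[:3] selects indices [0, 1, 2] (0->'t', 1->'o', 2->'k'), giving 'tok'.

'tok'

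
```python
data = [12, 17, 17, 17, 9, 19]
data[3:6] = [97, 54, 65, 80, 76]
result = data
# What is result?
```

data starts as [12, 17, 17, 17, 9, 19] (length 6). The slice data[3:6] covers indices [3, 4, 5] with values [17, 9, 19]. Replacing that slice with [97, 54, 65, 80, 76] (different length) produces [12, 17, 17, 97, 54, 65, 80, 76].

[12, 17, 17, 97, 54, 65, 80, 76]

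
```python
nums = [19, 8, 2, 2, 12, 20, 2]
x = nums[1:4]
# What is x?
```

nums has length 7. The slice nums[1:4] selects indices [1, 2, 3] (1->8, 2->2, 3->2), giving [8, 2, 2].

[8, 2, 2]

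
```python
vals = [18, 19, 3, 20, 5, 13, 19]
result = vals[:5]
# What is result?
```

vals has length 7. The slice vals[:5] selects indices [0, 1, 2, 3, 4] (0->18, 1->19, 2->3, 3->20, 4->5), giving [18, 19, 3, 20, 5].

[18, 19, 3, 20, 5]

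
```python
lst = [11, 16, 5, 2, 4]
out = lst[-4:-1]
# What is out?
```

lst has length 5. The slice lst[-4:-1] selects indices [1, 2, 3] (1->16, 2->5, 3->2), giving [16, 5, 2].

[16, 5, 2]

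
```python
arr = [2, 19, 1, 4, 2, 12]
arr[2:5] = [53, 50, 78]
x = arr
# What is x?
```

arr starts as [2, 19, 1, 4, 2, 12] (length 6). The slice arr[2:5] covers indices [2, 3, 4] with values [1, 4, 2]. Replacing that slice with [53, 50, 78] (same length) produces [2, 19, 53, 50, 78, 12].

[2, 19, 53, 50, 78, 12]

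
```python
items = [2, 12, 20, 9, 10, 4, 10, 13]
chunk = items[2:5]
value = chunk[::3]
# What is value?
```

items has length 8. The slice items[2:5] selects indices [2, 3, 4] (2->20, 3->9, 4->10), giving [20, 9, 10]. So chunk = [20, 9, 10]. chunk has length 3. The slice chunk[::3] selects indices [0] (0->20), giving [20].

[20]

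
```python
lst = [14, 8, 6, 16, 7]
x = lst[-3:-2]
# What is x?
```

lst has length 5. The slice lst[-3:-2] selects indices [2] (2->6), giving [6].

[6]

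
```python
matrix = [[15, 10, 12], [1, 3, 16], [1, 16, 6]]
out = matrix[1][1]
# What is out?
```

matrix[1] = [1, 3, 16]. Taking column 1 of that row yields 3.

3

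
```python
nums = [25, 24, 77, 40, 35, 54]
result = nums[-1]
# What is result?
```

nums has length 6. Negative index -1 maps to positive index 6 + (-1) = 5. nums[5] = 54.

54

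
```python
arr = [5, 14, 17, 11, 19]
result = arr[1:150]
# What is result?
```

arr has length 5. The slice arr[1:150] selects indices [1, 2, 3, 4] (1->14, 2->17, 3->11, 4->19), giving [14, 17, 11, 19].

[14, 17, 11, 19]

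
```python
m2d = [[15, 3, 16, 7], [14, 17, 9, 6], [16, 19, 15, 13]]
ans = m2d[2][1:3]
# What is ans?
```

m2d[2] = [16, 19, 15, 13]. m2d[2] has length 4. The slice m2d[2][1:3] selects indices [1, 2] (1->19, 2->15), giving [19, 15].

[19, 15]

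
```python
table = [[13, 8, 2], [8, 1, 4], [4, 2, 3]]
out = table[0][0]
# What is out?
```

table[0] = [13, 8, 2]. Taking column 0 of that row yields 13.

13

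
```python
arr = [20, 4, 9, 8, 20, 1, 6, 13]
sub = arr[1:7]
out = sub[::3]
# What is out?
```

arr has length 8. The slice arr[1:7] selects indices [1, 2, 3, 4, 5, 6] (1->4, 2->9, 3->8, 4->20, 5->1, 6->6), giving [4, 9, 8, 20, 1, 6]. So sub = [4, 9, 8, 20, 1, 6]. sub has length 6. The slice sub[::3] selects indices [0, 3] (0->4, 3->20), giving [4, 20].

[4, 20]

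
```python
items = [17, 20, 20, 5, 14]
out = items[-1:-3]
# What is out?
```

items has length 5. The slice items[-1:-3] resolves to an empty index range, so the result is [].

[]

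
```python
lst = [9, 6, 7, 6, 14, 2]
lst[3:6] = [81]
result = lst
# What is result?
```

lst starts as [9, 6, 7, 6, 14, 2] (length 6). The slice lst[3:6] covers indices [3, 4, 5] with values [6, 14, 2]. Replacing that slice with [81] (different length) produces [9, 6, 7, 81].

[9, 6, 7, 81]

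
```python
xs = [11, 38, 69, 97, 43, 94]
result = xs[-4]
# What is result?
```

xs has length 6. Negative index -4 maps to positive index 6 + (-4) = 2. xs[2] = 69.

69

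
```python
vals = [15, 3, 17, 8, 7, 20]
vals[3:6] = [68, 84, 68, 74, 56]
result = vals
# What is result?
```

vals starts as [15, 3, 17, 8, 7, 20] (length 6). The slice vals[3:6] covers indices [3, 4, 5] with values [8, 7, 20]. Replacing that slice with [68, 84, 68, 74, 56] (different length) produces [15, 3, 17, 68, 84, 68, 74, 56].

[15, 3, 17, 68, 84, 68, 74, 56]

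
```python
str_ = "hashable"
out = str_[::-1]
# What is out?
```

str_ has length 8. The slice str_[::-1] selects indices [7, 6, 5, 4, 3, 2, 1, 0] (7->'e', 6->'l', 5->'b', 4->'a', 3->'h', 2->'s', 1->'a', 0->'h'), giving 'elbahsah'.

'elbahsah'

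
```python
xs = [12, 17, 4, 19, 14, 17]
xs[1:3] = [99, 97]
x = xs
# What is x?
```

xs starts as [12, 17, 4, 19, 14, 17] (length 6). The slice xs[1:3] covers indices [1, 2] with values [17, 4]. Replacing that slice with [99, 97] (same length) produces [12, 99, 97, 19, 14, 17].

[12, 99, 97, 19, 14, 17]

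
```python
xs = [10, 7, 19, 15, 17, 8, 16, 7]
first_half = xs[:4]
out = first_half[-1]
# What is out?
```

xs has length 8. The slice xs[:4] selects indices [0, 1, 2, 3] (0->10, 1->7, 2->19, 3->15), giving [10, 7, 19, 15]. So first_half = [10, 7, 19, 15]. Then first_half[-1] = 15.

15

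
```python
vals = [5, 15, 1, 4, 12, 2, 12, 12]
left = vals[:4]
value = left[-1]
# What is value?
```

vals has length 8. The slice vals[:4] selects indices [0, 1, 2, 3] (0->5, 1->15, 2->1, 3->4), giving [5, 15, 1, 4]. So left = [5, 15, 1, 4]. Then left[-1] = 4.

4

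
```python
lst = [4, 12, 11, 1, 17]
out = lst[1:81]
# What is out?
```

lst has length 5. The slice lst[1:81] selects indices [1, 2, 3, 4] (1->12, 2->11, 3->1, 4->17), giving [12, 11, 1, 17].

[12, 11, 1, 17]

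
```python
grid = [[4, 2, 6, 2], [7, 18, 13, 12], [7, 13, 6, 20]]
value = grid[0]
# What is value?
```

grid has 3 rows. Row 0 is [4, 2, 6, 2].

[4, 2, 6, 2]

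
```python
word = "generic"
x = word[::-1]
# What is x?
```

word has length 7. The slice word[::-1] selects indices [6, 5, 4, 3, 2, 1, 0] (6->'c', 5->'i', 4->'r', 3->'e', 2->'n', 1->'e', 0->'g'), giving 'cireneg'.

'cireneg'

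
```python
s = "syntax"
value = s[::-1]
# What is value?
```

s has length 6. The slice s[::-1] selects indices [5, 4, 3, 2, 1, 0] (5->'x', 4->'a', 3->'t', 2->'n', 1->'y', 0->'s'), giving 'xatnys'.

'xatnys'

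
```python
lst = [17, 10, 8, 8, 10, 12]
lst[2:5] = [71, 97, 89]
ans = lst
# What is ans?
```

lst starts as [17, 10, 8, 8, 10, 12] (length 6). The slice lst[2:5] covers indices [2, 3, 4] with values [8, 8, 10]. Replacing that slice with [71, 97, 89] (same length) produces [17, 10, 71, 97, 89, 12].

[17, 10, 71, 97, 89, 12]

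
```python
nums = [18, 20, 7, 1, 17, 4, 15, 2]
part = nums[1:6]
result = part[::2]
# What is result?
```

nums has length 8. The slice nums[1:6] selects indices [1, 2, 3, 4, 5] (1->20, 2->7, 3->1, 4->17, 5->4), giving [20, 7, 1, 17, 4]. So part = [20, 7, 1, 17, 4]. part has length 5. The slice part[::2] selects indices [0, 2, 4] (0->20, 2->1, 4->4), giving [20, 1, 4].

[20, 1, 4]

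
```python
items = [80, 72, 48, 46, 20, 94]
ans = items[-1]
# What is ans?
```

items has length 6. Negative index -1 maps to positive index 6 + (-1) = 5. items[5] = 94.

94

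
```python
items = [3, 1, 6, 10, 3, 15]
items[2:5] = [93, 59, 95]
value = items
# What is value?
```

items starts as [3, 1, 6, 10, 3, 15] (length 6). The slice items[2:5] covers indices [2, 3, 4] with values [6, 10, 3]. Replacing that slice with [93, 59, 95] (same length) produces [3, 1, 93, 59, 95, 15].

[3, 1, 93, 59, 95, 15]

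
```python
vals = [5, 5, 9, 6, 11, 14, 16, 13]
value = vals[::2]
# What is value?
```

vals has length 8. The slice vals[::2] selects indices [0, 2, 4, 6] (0->5, 2->9, 4->11, 6->16), giving [5, 9, 11, 16].

[5, 9, 11, 16]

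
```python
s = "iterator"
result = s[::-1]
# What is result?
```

s has length 8. The slice s[::-1] selects indices [7, 6, 5, 4, 3, 2, 1, 0] (7->'r', 6->'o', 5->'t', 4->'a', 3->'r', 2->'e', 1->'t', 0->'i'), giving 'rotareti'.

'rotareti'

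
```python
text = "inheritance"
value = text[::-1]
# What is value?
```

text has length 11. The slice text[::-1] selects indices [10, 9, 8, 7, 6, 5, 4, 3, 2, 1, 0] (10->'e', 9->'c', 8->'n', 7->'a', 6->'t', 5->'i', 4->'r', 3->'e', 2->'h', 1->'n', 0->'i'), giving 'ecnatirehni'.

'ecnatirehni'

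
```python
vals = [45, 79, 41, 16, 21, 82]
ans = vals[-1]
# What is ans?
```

vals has length 6. Negative index -1 maps to positive index 6 + (-1) = 5. vals[5] = 82.

82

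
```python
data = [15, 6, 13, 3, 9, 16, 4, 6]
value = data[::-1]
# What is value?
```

data has length 8. The slice data[::-1] selects indices [7, 6, 5, 4, 3, 2, 1, 0] (7->6, 6->4, 5->16, 4->9, 3->3, 2->13, 1->6, 0->15), giving [6, 4, 16, 9, 3, 13, 6, 15].

[6, 4, 16, 9, 3, 13, 6, 15]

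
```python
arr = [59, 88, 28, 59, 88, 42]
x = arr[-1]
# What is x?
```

arr has length 6. Negative index -1 maps to positive index 6 + (-1) = 5. arr[5] = 42.

42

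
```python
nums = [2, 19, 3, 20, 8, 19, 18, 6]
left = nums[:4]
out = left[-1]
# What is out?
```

nums has length 8. The slice nums[:4] selects indices [0, 1, 2, 3] (0->2, 1->19, 2->3, 3->20), giving [2, 19, 3, 20]. So left = [2, 19, 3, 20]. Then left[-1] = 20.

20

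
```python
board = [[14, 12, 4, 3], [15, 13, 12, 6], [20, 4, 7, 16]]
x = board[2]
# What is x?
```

board has 3 rows. Row 2 is [20, 4, 7, 16].

[20, 4, 7, 16]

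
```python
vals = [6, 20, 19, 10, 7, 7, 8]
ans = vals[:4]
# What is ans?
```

vals has length 7. The slice vals[:4] selects indices [0, 1, 2, 3] (0->6, 1->20, 2->19, 3->10), giving [6, 20, 19, 10].

[6, 20, 19, 10]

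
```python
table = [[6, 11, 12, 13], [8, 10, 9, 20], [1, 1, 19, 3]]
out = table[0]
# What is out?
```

table has 3 rows. Row 0 is [6, 11, 12, 13].

[6, 11, 12, 13]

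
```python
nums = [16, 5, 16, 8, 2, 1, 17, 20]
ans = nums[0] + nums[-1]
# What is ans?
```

nums has length 8. nums[0] = 16.
nums has length 8. Negative index -1 maps to positive index 8 + (-1) = 7. nums[7] = 20.
Sum: 16 + 20 = 36.

36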